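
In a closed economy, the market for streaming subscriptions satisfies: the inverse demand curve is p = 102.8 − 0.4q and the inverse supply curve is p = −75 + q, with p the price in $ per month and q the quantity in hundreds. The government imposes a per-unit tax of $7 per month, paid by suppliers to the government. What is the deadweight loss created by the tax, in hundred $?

Inverting to q(p) form: qd = 257 − 2.5p; qs = p + 75.
Without the tax, 257 − 2.5p = p + 75 gives 3.5p = 182, so p* = $52 and q* = 127.
With the tax collected from suppliers, supply shifts: qs = (p − 7) + 75.
New equilibrium: buyers pay $54, suppliers receive $47, q = 122. (Wedge: pb − ps = 7.)
Quantity falls by |ΔQ| = |127 − 122| = 5.
DWL = ½ · t · |ΔQ| = ½ · 7 · 5 = $17.5.

Deadweight loss = $17.5 hundred.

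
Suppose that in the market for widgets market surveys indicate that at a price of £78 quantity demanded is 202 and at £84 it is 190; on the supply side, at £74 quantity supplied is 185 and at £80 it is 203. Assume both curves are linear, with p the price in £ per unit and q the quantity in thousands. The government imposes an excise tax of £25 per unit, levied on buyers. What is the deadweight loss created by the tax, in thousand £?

Demand slope: (190 − 202)/(84 − 78) = -2, so qd = 358 − 2p.
Supply slope: (203 − 185)/(80 − 74) = 3, so qs = 3p − 37.
Before the tax: set 358 − 2p = 3p − 37 → p* = £79, q* = 200.
With the tax collected from buyers, demand (in seller-price terms) shifts: qd = 358 − 2(p + 25).
New equilibrium: buyers pay £94, sellers receive £69, q = 170. (Wedge: pb − ps = 25.)
Quantity falls by |ΔQ| = |200 − 170| = 30.
DWL = ½ · t · |ΔQ| = ½ · 25 · 30 = £375.

Deadweight loss = £375 thousand.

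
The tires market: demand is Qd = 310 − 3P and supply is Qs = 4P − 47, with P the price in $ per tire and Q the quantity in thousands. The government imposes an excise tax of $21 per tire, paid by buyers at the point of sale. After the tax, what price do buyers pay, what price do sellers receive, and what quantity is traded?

Before the tax: set 310 − 3P = 4P − 47 → P* = $51, Q* = 157.
With the tax collected from buyers, demand (in seller-price terms) shifts: Qd = 310 − 3(P + 21).
Solving gives Q = 121 with buyers paying $63 and sellers receiving $42 (the $21 wedge).

Buyers pay $63; sellers receive $42; quantity = 121.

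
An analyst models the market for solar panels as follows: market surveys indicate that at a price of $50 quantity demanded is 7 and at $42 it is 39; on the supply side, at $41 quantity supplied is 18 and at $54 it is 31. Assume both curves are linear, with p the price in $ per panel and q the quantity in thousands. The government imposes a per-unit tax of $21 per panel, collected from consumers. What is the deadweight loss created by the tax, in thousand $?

Demand slope: (39 − 7)/(42 − 50) = -4, so qd = 207 − 4p.
Supply slope: (31 − 18)/(54 − 41) = 1, so qs = p − 23.
Without the tax, 207 − 4p = p − 23 gives 5p = 230, so p* = $46 and q* = 23.
With the tax collected from consumers, demand (in seller-price terms) shifts: qd = 207 − 4(p + 21).
New equilibrium: consumers pay $50.2, producers receive $29.2, q = 6.2. (Wedge: pb − ps = 21.)
Quantity falls by |ΔQ| = |23 − 6.2| = 16.8.
DWL = ½ · t · |ΔQ| = ½ · 21 · 16.8 = $176.4.

Deadweight loss = $176.4 thousand.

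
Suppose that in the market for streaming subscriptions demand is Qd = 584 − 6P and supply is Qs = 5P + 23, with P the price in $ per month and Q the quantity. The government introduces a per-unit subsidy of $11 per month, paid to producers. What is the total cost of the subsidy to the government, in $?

Government outlay = $3388.

Before the subsidy: set 584 − 6P = 5P + 23 → P* = $51, Q* = 278.
With a per-unit subsidy paid to producers, each receives P + 11 per unit sold, so supply becomes Qs = 5(P + 11) + 23.
New equilibrium: consumers pay $46, producers receive $57, Q = 308. (Wedge: Pb − Ps = −11.)
Outlay = t · Q = 11 · 308 = $3388.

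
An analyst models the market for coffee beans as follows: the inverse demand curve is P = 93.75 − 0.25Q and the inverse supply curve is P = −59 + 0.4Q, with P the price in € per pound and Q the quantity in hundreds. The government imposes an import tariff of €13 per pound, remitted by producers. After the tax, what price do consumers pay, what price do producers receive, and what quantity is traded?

Inverting to Q(P) form: Qd = 375 − 4P; Qs = 2.5P + 147.5.
Without the tax, 375 − 4P = 2.5P + 147.5 gives 6.5P = 227.5, so P* = €35 and Q* = 235.
With the tax collected from producers, supply shifts: Qs = 2.5(P − 13) + 147.5.
Solving gives Q = 215 with consumers paying €40 and producers receiving €27 (the €13 wedge).
The less price-elastic side of the market bears the larger share of a per-unit tax.

Consumers pay €40; producers receive €27; quantity = 215.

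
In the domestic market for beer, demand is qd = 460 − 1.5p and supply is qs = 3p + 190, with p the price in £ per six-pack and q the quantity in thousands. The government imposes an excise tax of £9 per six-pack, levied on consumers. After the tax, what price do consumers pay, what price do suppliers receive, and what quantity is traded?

Consumers pay £66; suppliers receive £57; quantity = 361.

Without the tax, 460 − 1.5p = 3p + 190 gives 4.5p = 270, so p* = £60 and q* = 370.
With the tax collected from consumers, demand (in seller-price terms) shifts: qd = 460 − 1.5(p + 9).
New equilibrium: consumers pay £66, suppliers receive £57, q = 361. (Wedge: pb − ps = 9.)
The less price-elastic side of the market bears the larger share of a per-unit tax.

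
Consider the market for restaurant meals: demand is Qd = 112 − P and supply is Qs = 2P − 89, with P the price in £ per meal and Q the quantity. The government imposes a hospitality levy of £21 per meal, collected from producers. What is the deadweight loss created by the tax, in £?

Deadweight loss = £147.

Before the tax: set 112 − P = 2P − 89 → P* = £67, Q* = 45.
With the tax collected from producers, supply shifts: Qs = 2(P − 21) − 89.
Solving gives Q = 31 with buyers paying £81 and producers receiving £60 (the £21 wedge).
Quantity falls by |ΔQ| = |45 − 31| = 14.
DWL = ½ · t · |ΔQ| = ½ · 21 · 14 = £147.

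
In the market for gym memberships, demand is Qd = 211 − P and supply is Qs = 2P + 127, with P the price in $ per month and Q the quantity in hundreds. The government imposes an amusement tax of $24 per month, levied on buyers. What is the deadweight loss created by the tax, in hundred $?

Deadweight loss = $192 hundred.

Before the tax: set 211 − P = 2P + 127 → P* = $28, Q* = 183.
With the tax collected from buyers, demand (in seller-price terms) shifts: Qd = 211 − (P + 24).
Solving gives Q = 167 with buyers paying $44 and suppliers receiving $20 (the $24 wedge).
Quantity falls by |ΔQ| = |183 − 167| = 16.
DWL = ½ · t · |ΔQ| = ½ · 24 · 16 = $192.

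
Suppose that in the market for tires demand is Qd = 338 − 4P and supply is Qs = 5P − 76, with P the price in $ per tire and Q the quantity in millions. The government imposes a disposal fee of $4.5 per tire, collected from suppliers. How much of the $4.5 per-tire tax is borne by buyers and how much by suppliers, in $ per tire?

Before the tax: set 338 − 4P = 5P − 76 → P* = $46, Q* = 154.
With the tax collected from suppliers, supply shifts: Qs = 5(P − 4.5) − 76.
Solving gives Q = 144 with buyers paying $48.5 and suppliers receiving $44 (the $4.5 wedge).
Burden on buyers: $2.5; on suppliers: $2. (They sum to $4.5.)
The less price-elastic side of the market bears the larger share of a per-unit tax.

Buyers bear $2.5 per tire; suppliers bear $2 per tire.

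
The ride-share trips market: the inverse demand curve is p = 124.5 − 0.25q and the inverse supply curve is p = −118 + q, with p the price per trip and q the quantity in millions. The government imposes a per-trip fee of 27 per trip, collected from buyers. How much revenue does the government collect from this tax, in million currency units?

Tax revenue = 4654.8 million.

Rewrite in direct form: qd = 498 − 4p and qs = p + 118.
Without the tax, 498 − 4p = p + 118 gives 5p = 380, so p* = 76 and q* = 194.
With the tax collected from buyers, demand (in seller-price terms) shifts: qd = 498 − 4(p + 27).
Solving gives q = 172.4 with buyers paying 81.4 and suppliers receiving 54.4 (the 27 wedge).
Revenue = t · Q = 27 · 172.4 = 4654.8.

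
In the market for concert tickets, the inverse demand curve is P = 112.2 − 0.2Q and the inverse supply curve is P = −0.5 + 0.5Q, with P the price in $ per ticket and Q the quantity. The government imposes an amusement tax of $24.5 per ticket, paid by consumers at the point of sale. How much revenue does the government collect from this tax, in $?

Tax revenue = $3087.

Inverting to Q(P) form: Qd = 561 − 5P; Qs = 2P + 1.
Before the tax: set 561 − 5P = 2P + 1 → P* = $80, Q* = 161.
With the tax collected from consumers, demand (in seller-price terms) shifts: Qd = 561 − 5(P + 24.5).
New equilibrium: consumers pay $87, producers receive $62.5, Q = 126. (Wedge: Pb − Ps = 24.5.)
Revenue = t · Q = 24.5 · 126 = $3087.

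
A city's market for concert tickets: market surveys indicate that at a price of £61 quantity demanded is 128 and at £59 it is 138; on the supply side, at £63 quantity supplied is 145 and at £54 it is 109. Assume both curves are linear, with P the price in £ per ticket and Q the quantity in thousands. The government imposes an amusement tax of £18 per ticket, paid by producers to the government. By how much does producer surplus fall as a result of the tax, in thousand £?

Demand slope: (138 − 128)/(59 − 61) = -5, so Qd = 433 − 5P.
Supply slope: (109 − 145)/(54 − 63) = 4, so Qs = 4P − 107.
Before the tax: set 433 − 5P = 4P − 107 → P* = £60, Q* = 133.
With the tax collected from producers, supply shifts: Qs = 4(P − 18) − 107.
New equilibrium: consumers pay £68, producers receive £50, Q = 93. (Wedge: Pb − Ps = 18.)
ΔPS is the trapezoid between Q = 93 and Q = 133 of height £10: ½ · (133 + 93) · 10 = £1130.

Producer surplus falls by £1130 thousand.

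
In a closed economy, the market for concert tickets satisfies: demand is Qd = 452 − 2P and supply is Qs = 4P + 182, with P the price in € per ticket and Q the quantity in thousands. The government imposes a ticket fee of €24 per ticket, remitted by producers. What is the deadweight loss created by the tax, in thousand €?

Before the tax: set 452 − 2P = 4P + 182 → P* = €45, Q* = 362.
With the tax collected from producers, supply shifts: Qs = 4(P − 24) + 182.
New equilibrium: consumers pay €61, producers receive €37, Q = 330. (Wedge: Pb − Ps = 24.)
Quantity falls by |ΔQ| = |362 − 330| = 32.
DWL = ½ · t · |ΔQ| = ½ · 24 · 32 = €384.

Deadweight loss = €384 thousand.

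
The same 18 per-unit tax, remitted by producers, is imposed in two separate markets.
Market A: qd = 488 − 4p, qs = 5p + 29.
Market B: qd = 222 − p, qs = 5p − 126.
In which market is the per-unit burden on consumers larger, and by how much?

Market B, by 5.

Market A: pre-tax p* = 51, q* = 284; post-tax q = 244; per-unit burden on consumers = 10.
Market B: pre-tax p* = 58, q* = 164; post-tax q = 149; per-unit burden on consumers = 15.
Difference: 10 vs 15 → market B is larger by 5.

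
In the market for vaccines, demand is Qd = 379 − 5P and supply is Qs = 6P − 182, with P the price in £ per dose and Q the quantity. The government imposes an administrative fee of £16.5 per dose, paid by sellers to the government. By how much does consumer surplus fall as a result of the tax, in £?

Consumer surplus falls by £913.5.

Without the tax, 379 − 5P = 6P − 182 gives 11P = 561, so P* = £51 and Q* = 124.
With the tax collected from sellers, supply shifts: Qs = 6(P − 16.5) − 182.
New equilibrium: buyers pay £60, sellers receive £43.5, Q = 79. (Wedge: Pb − Ps = 16.5.)
ΔCS is the trapezoid between Q = 79 and Q = 124 of height £9: ½ · (124 + 79) · 9 = £913.5.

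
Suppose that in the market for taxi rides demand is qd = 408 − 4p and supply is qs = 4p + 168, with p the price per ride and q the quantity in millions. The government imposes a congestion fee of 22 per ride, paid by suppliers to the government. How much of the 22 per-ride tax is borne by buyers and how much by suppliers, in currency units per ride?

Before the tax: set 408 − 4p = 4p + 168 → p* = 30, q* = 288.
With the tax collected from suppliers, supply shifts: qs = 4(p − 22) + 168.
Solving gives q = 244 with buyers paying 41 and suppliers receiving 19 (the 22 wedge).
Burden on buyers: 11; on suppliers: 11. (They sum to 22.)
The less price-elastic side of the market bears the larger share of a per-unit tax.

Buyers bear 11 per ride; suppliers bear 11 per ride.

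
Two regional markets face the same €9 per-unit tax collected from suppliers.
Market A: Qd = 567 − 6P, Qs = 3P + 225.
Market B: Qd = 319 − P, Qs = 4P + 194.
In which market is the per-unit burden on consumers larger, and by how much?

Market A: pre-tax P* = €38, Q* = 339; post-tax Q = 321; per-unit burden on consumers = €3.
Market B: pre-tax P* = €25, Q* = 294; post-tax Q = 286.8; per-unit burden on consumers = €7.2.
Difference: €3 vs €7.2 → market B is larger by €4.2.

Market B, by €4.2.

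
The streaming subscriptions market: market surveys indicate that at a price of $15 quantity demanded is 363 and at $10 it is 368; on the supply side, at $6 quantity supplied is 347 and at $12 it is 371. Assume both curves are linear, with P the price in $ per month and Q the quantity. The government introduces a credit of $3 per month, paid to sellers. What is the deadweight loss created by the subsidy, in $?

Deadweight loss = $3.6.

Demand slope: (368 − 363)/(10 − 15) = -1, so Qd = 378 − P.
Supply slope: (371 − 347)/(12 − 6) = 4, so Qs = 4P + 323.
Without the subsidy, 378 − P = 4P + 323 gives 5P = 55, so P* = $11 and Q* = 367.
With a per-unit subsidy paid to sellers, each receives P + 3 per unit sold, so supply becomes Qs = 4(P + 3) + 323.
New equilibrium: consumers pay $8.6, sellers receive $11.6, Q = 369.4. (Wedge: Pb − Ps = −3.)
Quantity rises by |ΔQ| = |367 − 369.4| = 2.4.
DWL = ½ · t · |ΔQ| = ½ · 3 · 2.4 = $3.6.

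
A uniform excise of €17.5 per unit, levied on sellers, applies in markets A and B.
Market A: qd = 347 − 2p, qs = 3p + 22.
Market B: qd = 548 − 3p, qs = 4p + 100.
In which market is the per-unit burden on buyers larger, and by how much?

Market A, by €0.5.

Market A: pre-tax p* = €65, q* = 217; post-tax q = 196; per-unit burden on buyers = €10.5.
Market B: pre-tax p* = €64, q* = 356; post-tax q = 326; per-unit burden on buyers = €10.
Difference: €10.5 vs €10 → market A is larger by €0.5.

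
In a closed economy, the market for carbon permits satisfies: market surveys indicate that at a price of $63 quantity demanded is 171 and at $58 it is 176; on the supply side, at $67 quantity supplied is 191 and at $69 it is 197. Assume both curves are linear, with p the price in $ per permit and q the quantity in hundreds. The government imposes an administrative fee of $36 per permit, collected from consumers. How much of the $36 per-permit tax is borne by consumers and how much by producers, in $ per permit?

Demand slope: (176 − 171)/(58 − 63) = -1, so qd = 234 − p.
Supply slope: (197 − 191)/(69 − 67) = 3, so qs = 3p − 10.
Before the tax: set 234 − p = 3p − 10 → p* = $61, q* = 173.
With the tax collected from consumers, demand (in seller-price terms) shifts: qd = 234 − (p + 36).
Solving gives q = 146 with consumers paying $88 and producers receiving $52 (the $36 wedge).
Burden on consumers: $27; on producers: $9. (They sum to $36.)

Consumers bear $27 per permit; producers bear $9 per permit.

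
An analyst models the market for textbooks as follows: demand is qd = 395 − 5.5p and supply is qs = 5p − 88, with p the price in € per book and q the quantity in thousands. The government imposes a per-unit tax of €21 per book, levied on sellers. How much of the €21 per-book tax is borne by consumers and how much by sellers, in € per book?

Consumers bear €10 per book; sellers bear €11 per book.

Before the tax: set 395 − 5.5p = 5p − 88 → p* = €46, q* = 142.
With the tax collected from sellers, supply shifts: qs = 5(p − 21) − 88.
Solving gives q = 87 with consumers paying €56 and sellers receiving €35 (the €21 wedge).
Burden on consumers: €10; on sellers: €11. (They sum to €21.)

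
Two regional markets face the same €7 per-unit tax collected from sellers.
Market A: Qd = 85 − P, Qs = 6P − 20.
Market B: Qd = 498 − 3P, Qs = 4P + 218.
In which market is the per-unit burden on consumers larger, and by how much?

Market A, by €2.

Market A: pre-tax P* = €15, Q* = 70; post-tax Q = 64; per-unit burden on consumers = €6.
Market B: pre-tax P* = €40, Q* = 378; post-tax Q = 366; per-unit burden on consumers = €4.
Difference: €6 vs €4 → market A is larger by €2.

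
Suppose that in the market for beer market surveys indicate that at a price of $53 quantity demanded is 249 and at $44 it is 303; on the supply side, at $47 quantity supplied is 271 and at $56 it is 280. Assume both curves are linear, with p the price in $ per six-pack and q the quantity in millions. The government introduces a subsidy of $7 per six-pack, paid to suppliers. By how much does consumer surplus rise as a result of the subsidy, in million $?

Consumer surplus rises by $276 million.

Demand slope: (303 − 249)/(44 − 53) = -6, so qd = 567 − 6p.
Supply slope: (280 − 271)/(56 − 47) = 1, so qs = p + 224.
Before the subsidy: set 567 − 6p = p + 224 → p* = $49, q* = 273.
With a per-unit subsidy paid to suppliers, each receives p + 7 per unit sold, so supply becomes qs = (p + 7) + 224.
New equilibrium: consumers pay $48, suppliers receive $55, q = 279. (Wedge: pb − ps = −7.)
ΔCS is the trapezoid between Q = 279 and Q = 273 of height $1: ½ · (273 + 279) · 1 = $276.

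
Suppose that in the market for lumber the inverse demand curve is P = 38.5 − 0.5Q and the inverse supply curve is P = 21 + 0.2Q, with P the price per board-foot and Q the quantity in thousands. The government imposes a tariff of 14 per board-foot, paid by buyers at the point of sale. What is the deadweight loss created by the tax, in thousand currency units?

Deadweight loss = 140 thousand.

Rewrite in direct form: Qd = 77 − 2P and Qs = 5P − 105.
Before the tax: set 77 − 2P = 5P − 105 → P* = 26, Q* = 25.
With the tax collected from buyers, demand (in seller-price terms) shifts: Qd = 77 − 2(P + 14).
Solving gives Q = 5 with buyers paying 36 and sellers receiving 22 (the 14 wedge).
Quantity falls by |ΔQ| = |25 − 5| = 20.
DWL = ½ · t · |ΔQ| = ½ · 14 · 20 = 140.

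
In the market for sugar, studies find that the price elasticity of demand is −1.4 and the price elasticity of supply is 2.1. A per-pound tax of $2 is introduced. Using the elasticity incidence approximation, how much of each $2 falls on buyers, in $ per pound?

Buyers bear ≈ $1.2 per pound.

Incidence ratio: buyers' share ≈ εs / (εs + |εd|) = 2.1 / (2.1 + 1.4) = 0.6.
So buyers bear ≈ 0.6 × $2 = $1.2; producers bear $0.8.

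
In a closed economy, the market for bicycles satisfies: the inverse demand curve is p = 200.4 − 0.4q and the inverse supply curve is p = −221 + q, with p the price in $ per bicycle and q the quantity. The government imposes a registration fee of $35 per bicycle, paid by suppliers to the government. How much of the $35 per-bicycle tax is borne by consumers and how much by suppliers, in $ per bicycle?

Inverting to q(p) form: qd = 501 − 2.5p; qs = p + 221.
Before the tax: set 501 − 2.5p = p + 221 → p* = $80, q* = 301.
With the tax collected from suppliers, supply shifts: qs = (p − 35) + 221.
New equilibrium: consumers pay $90, suppliers receive $55, q = 276. (Wedge: pb − ps = 35.)
Burden on consumers: $10; on suppliers: $25. (They sum to $35.)

Consumers bear $10 per bicycle; suppliers bear $25 per bicycle.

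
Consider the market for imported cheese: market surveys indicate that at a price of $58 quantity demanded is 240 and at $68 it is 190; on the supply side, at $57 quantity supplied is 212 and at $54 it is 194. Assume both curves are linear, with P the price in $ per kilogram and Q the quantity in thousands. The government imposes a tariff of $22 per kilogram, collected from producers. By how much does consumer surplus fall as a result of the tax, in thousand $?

Consumer surplus falls by $2400 thousand.

Demand slope: (190 − 240)/(68 − 58) = -5, so Qd = 530 − 5P.
Supply slope: (194 − 212)/(54 − 57) = 6, so Qs = 6P − 130.
Without the tax, 530 − 5P = 6P − 130 gives 11P = 660, so P* = $60 and Q* = 230.
With the tax collected from producers, supply shifts: Qs = 6(P − 22) − 130.
Solving gives Q = 170 with buyers paying $72 and producers receiving $50 (the $22 wedge).
ΔCS is the trapezoid between Q = 170 and Q = 230 of height $12: ½ · (230 + 170) · 12 = $2400.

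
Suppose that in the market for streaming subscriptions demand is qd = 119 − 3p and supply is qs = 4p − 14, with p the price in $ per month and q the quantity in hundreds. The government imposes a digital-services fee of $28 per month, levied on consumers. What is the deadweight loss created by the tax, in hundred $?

Before the tax: set 119 − 3p = 4p − 14 → p* = $19, q* = 62.
With the tax collected from consumers, demand (in seller-price terms) shifts: qd = 119 − 3(p + 28).
Solving gives q = 14 with consumers paying $35 and suppliers receiving $7 (the $28 wedge).
Quantity falls by |ΔQ| = |62 − 14| = 48.
DWL = ½ · t · |ΔQ| = ½ · 28 · 48 = $672.

Deadweight loss = $672 hundred.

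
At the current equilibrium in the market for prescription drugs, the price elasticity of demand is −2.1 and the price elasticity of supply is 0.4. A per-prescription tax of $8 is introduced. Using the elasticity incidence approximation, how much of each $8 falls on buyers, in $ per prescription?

Incidence ratio: buyers' share ≈ εs / (εs + |εd|) = 0.4 / (0.4 + 2.1) = 0.16.
So buyers bear ≈ 0.16 × $8 = $1.28; producers bear $6.72.

Buyers bear ≈ $1.28 per prescription.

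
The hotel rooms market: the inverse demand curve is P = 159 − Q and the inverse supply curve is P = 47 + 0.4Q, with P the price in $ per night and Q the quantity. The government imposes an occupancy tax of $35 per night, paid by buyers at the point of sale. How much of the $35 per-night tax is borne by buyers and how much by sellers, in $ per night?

Inverting to Q(P) form: Qd = 159 − P; Qs = 2.5P − 117.5.
Without the tax, 159 − P = 2.5P − 117.5 gives 3.5P = 276.5, so P* = $79 and Q* = 80.
With the tax collected from buyers, demand (in seller-price terms) shifts: Qd = 159 − (P + 35).
Solving gives Q = 55 with buyers paying $104 and sellers receiving $69 (the $35 wedge).
Burden on buyers: $25; on sellers: $10. (They sum to $35.)
The less price-elastic side of the market bears the larger share of a per-unit tax.

Buyers bear $25 per night; sellers bear $10 per night.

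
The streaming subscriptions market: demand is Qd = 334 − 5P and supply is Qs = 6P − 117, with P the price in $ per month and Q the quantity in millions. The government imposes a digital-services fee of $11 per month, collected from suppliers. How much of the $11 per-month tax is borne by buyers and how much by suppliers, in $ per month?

Before the tax: set 334 − 5P = 6P − 117 → P* = $41, Q* = 129.
With the tax collected from suppliers, supply shifts: Qs = 6(P − 11) − 117.
New equilibrium: buyers pay $47, suppliers receive $36, Q = 99. (Wedge: Pb − Ps = 11.)
Burden on buyers: $6; on suppliers: $5. (They sum to $11.)
The less price-elastic side of the market bears the larger share of a per-unit tax.

Buyers bear $6 per month; suppliers bear $5 per month.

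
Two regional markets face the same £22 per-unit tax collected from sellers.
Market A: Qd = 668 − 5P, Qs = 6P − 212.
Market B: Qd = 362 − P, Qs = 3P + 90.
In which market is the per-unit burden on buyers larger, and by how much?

Market B, by £4.5.

Market A: pre-tax P* = £80, Q* = 268; post-tax Q = 208; per-unit burden on buyers = £12.
Market B: pre-tax P* = £68, Q* = 294; post-tax Q = 277.5; per-unit burden on buyers = £16.5.
Difference: £12 vs £16.5 → market B is larger by £4.5.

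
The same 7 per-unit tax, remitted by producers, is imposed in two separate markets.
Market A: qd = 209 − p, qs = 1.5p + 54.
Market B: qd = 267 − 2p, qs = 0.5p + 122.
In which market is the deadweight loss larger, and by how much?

Market A: pre-tax p* = 62, q* = 147; post-tax q = 142.8; deadweight loss = 14.7.
Market B: pre-tax p* = 58, q* = 151; post-tax q = 148.2; deadweight loss = 9.8.
Difference: 14.7 vs 9.8 → market A is larger by 4.9.

Market A, by 4.9.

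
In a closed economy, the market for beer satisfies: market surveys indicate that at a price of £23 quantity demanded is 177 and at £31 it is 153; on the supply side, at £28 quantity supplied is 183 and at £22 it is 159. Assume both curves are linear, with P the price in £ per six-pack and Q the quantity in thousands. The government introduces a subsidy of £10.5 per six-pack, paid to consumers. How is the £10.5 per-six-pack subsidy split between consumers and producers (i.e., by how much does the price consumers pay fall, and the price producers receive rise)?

Consumers gain £6 per six-pack; producers gain £4.5 per six-pack.

Demand slope: (153 − 177)/(31 − 23) = -3, so Qd = 246 − 3P.
Supply slope: (159 − 183)/(22 − 28) = 4, so Qs = 4P + 71.
Before the subsidy: set 246 − 3P = 4P + 71 → P* = £25, Q* = 171.
With a per-unit subsidy paid to consumers, each effectively pays P − 10.5, so demand becomes Qd = 246 − 3(P − 10.5).
New equilibrium: consumers pay £19, producers receive £29.5, Q = 189. (Wedge: Pb − Ps = −10.5.)
Gain to consumers: £6; to producers: £4.5. (They sum to £10.5.)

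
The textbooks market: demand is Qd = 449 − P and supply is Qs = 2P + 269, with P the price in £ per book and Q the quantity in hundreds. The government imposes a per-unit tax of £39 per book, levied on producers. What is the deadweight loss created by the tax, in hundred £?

Deadweight loss = £507 hundred.

Before the tax: set 449 − P = 2P + 269 → P* = £60, Q* = 389.
With the tax collected from producers, supply shifts: Qs = 2(P − 39) + 269.
New equilibrium: buyers pay £86, producers receive £47, Q = 363. (Wedge: Pb − Ps = 39.)
Quantity falls by |ΔQ| = |389 − 363| = 26.
DWL = ½ · t · |ΔQ| = ½ · 39 · 26 = £507.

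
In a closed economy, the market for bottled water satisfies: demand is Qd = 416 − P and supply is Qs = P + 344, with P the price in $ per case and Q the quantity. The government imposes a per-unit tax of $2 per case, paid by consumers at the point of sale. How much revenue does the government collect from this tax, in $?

Before the tax: set 416 − P = P + 344 → P* = $36, Q* = 380.
With the tax collected from consumers, demand (in seller-price terms) shifts: Qd = 416 − (P + 2).
New equilibrium: consumers pay $37, suppliers receive $35, Q = 379. (Wedge: Pb − Ps = 2.)
Revenue = t · Q = 2 · 379 = $758.

Tax revenue = $758.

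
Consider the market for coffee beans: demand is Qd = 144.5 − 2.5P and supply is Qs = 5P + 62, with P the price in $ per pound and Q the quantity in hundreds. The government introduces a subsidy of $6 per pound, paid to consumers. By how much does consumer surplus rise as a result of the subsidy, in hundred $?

Consumer surplus rises by $488 hundred.

Before the subsidy: set 144.5 − 2.5P = 5P + 62 → P* = $11, Q* = 117.
With a per-unit subsidy paid to consumers, each effectively pays P − 6, so demand becomes Qd = 144.5 − 2.5(P − 6).
New equilibrium: consumers pay $7, suppliers receive $13, Q = 127. (Wedge: Pb − Ps = −6.)
ΔCS is the trapezoid between Q = 127 and Q = 117 of height $4: ½ · (117 + 127) · 4 = $488.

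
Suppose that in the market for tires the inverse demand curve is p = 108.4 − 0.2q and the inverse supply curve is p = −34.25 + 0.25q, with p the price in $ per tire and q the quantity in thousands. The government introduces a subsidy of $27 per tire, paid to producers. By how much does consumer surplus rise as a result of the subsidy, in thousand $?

Consumer surplus rises by $4164 thousand.

Rewrite in direct form: qd = 542 − 5p and qs = 4p + 137.
Without the subsidy, 542 − 5p = 4p + 137 gives 9p = 405, so p* = $45 and q* = 317.
With a per-unit subsidy paid to producers, each receives p + 27 per unit sold, so supply becomes qs = 4(p + 27) + 137.
Solving gives q = 377 with buyers paying $33 and producers receiving $60 (the $27 wedge).
ΔCS is the trapezoid between Q = 377 and Q = 317 of height $12: ½ · (317 + 377) · 12 = $4164.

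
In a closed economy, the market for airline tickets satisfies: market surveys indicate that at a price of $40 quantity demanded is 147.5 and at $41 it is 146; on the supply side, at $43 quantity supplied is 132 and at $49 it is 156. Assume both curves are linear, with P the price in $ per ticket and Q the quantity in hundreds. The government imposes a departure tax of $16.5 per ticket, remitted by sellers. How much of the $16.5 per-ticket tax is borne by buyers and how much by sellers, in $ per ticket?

Buyers bear $12 per ticket; sellers bear $4.5 per ticket.

Demand slope: (146 − 147.5)/(41 − 40) = -1.5, so Qd = 207.5 − 1.5P.
Supply slope: (156 − 132)/(49 − 43) = 4, so Qs = 4P − 40.
Without the tax, 207.5 − 1.5P = 4P − 40 gives 5.5P = 247.5, so P* = $45 and Q* = 140.
With the tax collected from sellers, supply shifts: Qs = 4(P − 16.5) − 40.
Solving gives Q = 122 with buyers paying $57 and sellers receiving $40.5 (the $16.5 wedge).
Burden on buyers: $12; on sellers: $4.5. (They sum to $16.5.)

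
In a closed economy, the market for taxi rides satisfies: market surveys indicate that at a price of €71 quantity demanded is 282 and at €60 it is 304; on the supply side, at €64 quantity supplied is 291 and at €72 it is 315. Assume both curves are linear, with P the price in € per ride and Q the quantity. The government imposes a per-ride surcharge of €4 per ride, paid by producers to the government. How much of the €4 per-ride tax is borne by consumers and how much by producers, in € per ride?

Demand slope: (304 − 282)/(60 − 71) = -2, so Qd = 424 − 2P.
Supply slope: (315 − 291)/(72 − 64) = 3, so Qs = 3P + 99.
Before the tax: set 424 − 2P = 3P + 99 → P* = €65, Q* = 294.
With the tax collected from producers, supply shifts: Qs = 3(P − 4) + 99.
New equilibrium: consumers pay €67.4, producers receive €63.4, Q = 289.2. (Wedge: Pb − Ps = 4.)
Burden on consumers: €2.4; on producers: €1.6. (They sum to €4.)
The less price-elastic side of the market bears the larger share of a per-unit tax.

Consumers bear €2.4 per ride; producers bear €1.6 per ride.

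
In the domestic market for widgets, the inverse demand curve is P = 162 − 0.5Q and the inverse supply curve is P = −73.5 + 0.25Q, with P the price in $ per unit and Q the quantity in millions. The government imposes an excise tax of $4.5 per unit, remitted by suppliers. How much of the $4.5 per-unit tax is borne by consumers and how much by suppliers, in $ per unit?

Rewrite in direct form: Qd = 324 − 2P and Qs = 4P + 294.
Before the tax: set 324 − 2P = 4P + 294 → P* = $5, Q* = 314.
With the tax collected from suppliers, supply shifts: Qs = 4(P − 4.5) + 294.
Solving gives Q = 308 with consumers paying $8 and suppliers receiving $3.5 (the $4.5 wedge).
Burden on consumers: $3; on suppliers: $1.5. (They sum to $4.5.)

Consumers bear $3 per unit; suppliers bear $1.5 per unit.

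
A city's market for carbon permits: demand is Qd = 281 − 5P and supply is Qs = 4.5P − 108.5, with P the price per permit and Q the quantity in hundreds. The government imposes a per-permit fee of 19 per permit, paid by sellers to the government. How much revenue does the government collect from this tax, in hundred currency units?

Tax revenue = 589 hundred.

Before the tax: set 281 − 5P = 4.5P − 108.5 → P* = 41, Q* = 76.
With the tax collected from sellers, supply shifts: Qs = 4.5(P − 19) − 108.5.
Solving gives Q = 31 with consumers paying 50 and sellers receiving 31 (the 19 wedge).
Revenue = t · Q = 19 · 31 = 589.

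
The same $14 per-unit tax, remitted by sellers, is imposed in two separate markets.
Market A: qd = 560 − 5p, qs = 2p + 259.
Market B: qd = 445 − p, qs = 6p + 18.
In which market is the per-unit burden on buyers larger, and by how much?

Market A: pre-tax p* = $43, q* = 345; post-tax q = 325; per-unit burden on buyers = $4.
Market B: pre-tax p* = $61, q* = 384; post-tax q = 372; per-unit burden on buyers = $12.
Difference: $4 vs $12 → market B is larger by $8.

Market B, by $8.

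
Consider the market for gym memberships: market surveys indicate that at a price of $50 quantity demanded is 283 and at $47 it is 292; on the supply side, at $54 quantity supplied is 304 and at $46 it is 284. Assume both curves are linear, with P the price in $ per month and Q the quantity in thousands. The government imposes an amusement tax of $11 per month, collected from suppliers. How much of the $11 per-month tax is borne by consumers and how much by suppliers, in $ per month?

Demand slope: (292 − 283)/(47 − 50) = -3, so Qd = 433 − 3P.
Supply slope: (284 − 304)/(46 − 54) = 2.5, so Qs = 2.5P + 169.
Before the tax: set 433 − 3P = 2.5P + 169 → P* = $48, Q* = 289.
With the tax collected from suppliers, supply shifts: Qs = 2.5(P − 11) + 169.
Solving gives Q = 274 with consumers paying $53 and suppliers receiving $42 (the $11 wedge).
Burden on consumers: $5; on suppliers: $6. (They sum to $11.)
The less price-elastic side of the market bears the larger share of a per-unit tax.

Consumers bear $5 per month; suppliers bear $6 per month.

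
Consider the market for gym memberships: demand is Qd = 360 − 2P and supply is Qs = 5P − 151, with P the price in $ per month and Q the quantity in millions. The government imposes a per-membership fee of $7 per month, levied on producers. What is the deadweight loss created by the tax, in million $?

Deadweight loss = $35 million.

Without the tax, 360 − 2P = 5P − 151 gives 7P = 511, so P* = $73 and Q* = 214.
With the tax collected from producers, supply shifts: Qs = 5(P − 7) − 151.
New equilibrium: buyers pay $78, producers receive $71, Q = 204. (Wedge: Pb − Ps = 7.)
Quantity falls by |ΔQ| = |214 − 204| = 10.
DWL = ½ · t · |ΔQ| = ½ · 7 · 10 = $35.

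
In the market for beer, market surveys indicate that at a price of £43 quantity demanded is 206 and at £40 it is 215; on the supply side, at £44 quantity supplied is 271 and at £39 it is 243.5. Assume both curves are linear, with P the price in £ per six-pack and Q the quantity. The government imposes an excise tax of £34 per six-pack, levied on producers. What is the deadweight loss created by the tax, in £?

Deadweight loss = £1122.

Demand slope: (215 − 206)/(40 − 43) = -3, so Qd = 335 − 3P.
Supply slope: (243.5 − 271)/(39 − 44) = 5.5, so Qs = 5.5P + 29.
Without the tax, 335 − 3P = 5.5P + 29 gives 8.5P = 306, so P* = £36 and Q* = 227.
With the tax collected from producers, supply shifts: Qs = 5.5(P − 34) + 29.
Solving gives Q = 161 with consumers paying £58 and producers receiving £24 (the £34 wedge).
Quantity falls by |ΔQ| = |227 − 161| = 66.
DWL = ½ · t · |ΔQ| = ½ · 34 · 66 = £1122.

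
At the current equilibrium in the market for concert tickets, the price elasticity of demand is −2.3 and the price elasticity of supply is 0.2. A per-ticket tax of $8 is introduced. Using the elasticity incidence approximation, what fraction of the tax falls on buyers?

Incidence ratio: buyers' share ≈ εs / (εs + |εd|) = 0.2 / (0.2 + 2.3) = 0.08.
Supply is the less elastic side, so buyers bear the smaller share.

Buyers' share ≈ 0.08.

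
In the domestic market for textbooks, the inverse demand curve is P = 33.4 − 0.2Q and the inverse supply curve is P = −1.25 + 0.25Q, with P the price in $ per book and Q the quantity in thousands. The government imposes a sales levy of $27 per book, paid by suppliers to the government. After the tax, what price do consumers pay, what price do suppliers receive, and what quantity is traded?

Inverting to Q(P) form: Qd = 167 − 5P; Qs = 4P + 5.
Before the tax: set 167 − 5P = 4P + 5 → P* = $18, Q* = 77.
With the tax collected from suppliers, supply shifts: Qs = 4(P − 27) + 5.
Solving gives Q = 17 with consumers paying $30 and suppliers receiving $3 (the $27 wedge).
The less price-elastic side of the market bears the larger share of a per-unit tax.

Consumers pay $30; suppliers receive $3; quantity = 17.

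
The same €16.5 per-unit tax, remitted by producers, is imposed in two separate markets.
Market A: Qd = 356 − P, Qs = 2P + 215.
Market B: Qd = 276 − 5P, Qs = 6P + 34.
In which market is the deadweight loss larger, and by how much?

Market B, by €280.5.

Market A: pre-tax P* = €47, Q* = 309; post-tax Q = 298; deadweight loss = €90.75.
Market B: pre-tax P* = €22, Q* = 166; post-tax Q = 121; deadweight loss = €371.25.
Difference: €90.75 vs €371.25 → market B is larger by €280.5.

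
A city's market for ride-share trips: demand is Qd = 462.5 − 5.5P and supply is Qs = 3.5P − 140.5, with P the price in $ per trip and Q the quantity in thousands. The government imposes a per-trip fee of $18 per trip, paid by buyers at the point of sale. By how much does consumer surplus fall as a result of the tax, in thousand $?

Before the tax: set 462.5 − 5.5P = 3.5P − 140.5 → P* = $67, Q* = 94.
With the tax collected from buyers, demand (in seller-price terms) shifts: Qd = 462.5 − 5.5(P + 18).
New equilibrium: buyers pay $74, producers receive $56, Q = 55.5. (Wedge: Pb − Ps = 18.)
ΔCS is the trapezoid between Q = 55.5 and Q = 94 of height $7: ½ · (94 + 55.5) · 7 = $523.25.

Consumer surplus falls by $523.25 thousand.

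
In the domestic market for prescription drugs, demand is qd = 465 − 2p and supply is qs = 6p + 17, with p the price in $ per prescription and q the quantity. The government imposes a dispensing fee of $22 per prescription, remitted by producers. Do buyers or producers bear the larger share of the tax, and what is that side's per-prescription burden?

Before the tax: set 465 − 2p = 6p + 17 → p* = $56, q* = 353.
With the tax collected from producers, supply shifts: qs = 6(p − 22) + 17.
Solving gives q = 320 with buyers paying $72.5 and producers receiving $50.5 (the $22 wedge).
Per-prescription burden: buyers $16.5, producers $5.5.
Buyers take the larger share because demand is less price-elastic here (demand slope 2 vs supply slope 6).
The less price-elastic side of the market bears the larger share of a per-unit tax.

Buyers bear the larger share: $16.5 per prescription.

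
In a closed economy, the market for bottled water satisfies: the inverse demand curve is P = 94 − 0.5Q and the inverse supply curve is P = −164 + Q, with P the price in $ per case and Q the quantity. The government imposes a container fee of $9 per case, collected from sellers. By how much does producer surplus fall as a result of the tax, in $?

Inverting to Q(P) form: Qd = 188 − 2P; Qs = P + 164.
Without the tax, 188 − 2P = P + 164 gives 3P = 24, so P* = $8 and Q* = 172.
With the tax collected from sellers, supply shifts: Qs = (P − 9) + 164.
New equilibrium: buyers pay $11, sellers receive $2, Q = 166. (Wedge: Pb − Ps = 9.)
ΔPS is the trapezoid between Q = 166 and Q = 172 of height $6: ½ · (172 + 166) · 6 = $1014.

Producer surplus falls by $1014.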